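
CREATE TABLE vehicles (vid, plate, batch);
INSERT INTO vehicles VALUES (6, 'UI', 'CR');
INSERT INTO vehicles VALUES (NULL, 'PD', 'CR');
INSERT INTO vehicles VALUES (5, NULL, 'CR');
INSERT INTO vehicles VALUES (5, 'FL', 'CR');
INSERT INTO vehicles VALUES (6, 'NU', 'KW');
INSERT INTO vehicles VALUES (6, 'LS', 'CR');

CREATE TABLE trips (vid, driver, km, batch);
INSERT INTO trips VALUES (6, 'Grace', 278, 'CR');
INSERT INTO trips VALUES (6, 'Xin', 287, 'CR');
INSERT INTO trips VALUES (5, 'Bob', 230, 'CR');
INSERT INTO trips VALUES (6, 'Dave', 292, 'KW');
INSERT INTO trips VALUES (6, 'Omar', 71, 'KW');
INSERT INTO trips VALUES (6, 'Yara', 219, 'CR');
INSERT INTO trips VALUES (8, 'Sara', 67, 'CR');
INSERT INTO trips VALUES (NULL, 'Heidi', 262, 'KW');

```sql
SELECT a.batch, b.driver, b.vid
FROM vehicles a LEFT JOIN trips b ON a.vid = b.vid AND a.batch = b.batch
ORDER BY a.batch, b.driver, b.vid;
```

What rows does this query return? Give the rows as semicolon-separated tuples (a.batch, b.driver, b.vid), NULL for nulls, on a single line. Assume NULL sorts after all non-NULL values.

(CR, Bob, 5); (CR, Bob, 5); (CR, Grace, 6); (CR, Grace, 6); (CR, Xin, 6); (CR, Xin, 6); (CR, Yara, 6); (CR, Yara, 6); (CR, NULL, NULL); (KW, Dave, 6); (KW, Omar, 6)

LEFT JOIN keeps every row from `vehicles`; unmatched rows get NULL for `trips`'s columns.
Matching on a.vid = b.vid AND a.batch = b.batch. A NULL in a compared column never satisfies the condition.
- a[0] vid=6, batch=CR → 3 match(es) in b → 3 row(s).
- a[1] vid=NULL, batch=CR → no match; kept with NULLs on the b side.
- a[2] vid=5, batch=CR → 1 match(es) in b → 1 row(s).
- a[3] vid=5, batch=CR → 1 match(es) in b → 1 row(s).
- a[4] vid=6, batch=KW → 2 match(es) in b → 2 row(s).
- a[5] vid=6, batch=CR → 3 match(es) in b → 3 row(s).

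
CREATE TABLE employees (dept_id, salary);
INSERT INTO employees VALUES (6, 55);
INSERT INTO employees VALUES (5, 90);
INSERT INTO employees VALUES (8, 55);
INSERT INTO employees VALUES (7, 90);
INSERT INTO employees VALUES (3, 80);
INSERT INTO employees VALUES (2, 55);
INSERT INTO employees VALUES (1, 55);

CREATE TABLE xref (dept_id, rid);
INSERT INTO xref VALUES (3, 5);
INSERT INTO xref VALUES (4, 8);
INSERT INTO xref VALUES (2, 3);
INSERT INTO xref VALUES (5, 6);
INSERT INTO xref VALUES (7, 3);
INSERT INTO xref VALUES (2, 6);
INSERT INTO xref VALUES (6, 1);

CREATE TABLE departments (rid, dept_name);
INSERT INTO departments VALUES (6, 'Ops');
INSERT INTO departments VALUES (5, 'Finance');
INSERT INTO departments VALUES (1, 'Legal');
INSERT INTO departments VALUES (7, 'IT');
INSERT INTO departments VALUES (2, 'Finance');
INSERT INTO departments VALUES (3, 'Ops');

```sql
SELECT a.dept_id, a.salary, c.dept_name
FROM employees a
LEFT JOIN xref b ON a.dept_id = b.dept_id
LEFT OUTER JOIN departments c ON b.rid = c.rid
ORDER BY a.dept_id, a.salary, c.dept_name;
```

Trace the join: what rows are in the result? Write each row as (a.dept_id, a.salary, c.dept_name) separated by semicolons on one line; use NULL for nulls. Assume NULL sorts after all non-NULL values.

(1, 55, NULL); (2, 55, Ops); (2, 55, Ops); (3, 80, Finance); (5, 90, Ops); (6, 55, Legal); (7, 90, Ops); (8, 55, NULL)

Step 1 — a LEFT JOIN b on dept_id → 8 row(s).
Then LEFT JOIN `departments c` on rid: each of those 8 rows is kept; rows whose b.rid has no match in c get NULL for c's columns.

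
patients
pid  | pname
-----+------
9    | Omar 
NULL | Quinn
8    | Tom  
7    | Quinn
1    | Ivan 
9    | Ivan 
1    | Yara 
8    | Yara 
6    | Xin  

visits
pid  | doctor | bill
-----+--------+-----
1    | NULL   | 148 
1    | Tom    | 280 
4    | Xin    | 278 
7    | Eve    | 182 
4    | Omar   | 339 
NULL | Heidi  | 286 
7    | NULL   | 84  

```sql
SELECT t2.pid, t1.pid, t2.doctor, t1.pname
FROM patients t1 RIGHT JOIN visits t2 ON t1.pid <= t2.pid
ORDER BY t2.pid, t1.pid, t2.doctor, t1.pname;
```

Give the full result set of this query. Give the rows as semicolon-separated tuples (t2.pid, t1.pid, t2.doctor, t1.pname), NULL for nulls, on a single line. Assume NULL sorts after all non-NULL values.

RIGHT JOIN keeps every row from `visits`; unmatched rows get NULL for `patients`'s columns.
Matching on t1.pid <= t2.pid. A NULL in a compared column never satisfies the condition.
- t1 (pid=9) has no partner in t2.
- t1 (pid=NULL) has no partner in t2.
- t1 (pid=8) has no partner in t2.
- t1 (pid=7) pairs with 2 row(s) of t2.
- t1 (pid=1) pairs with 6 row(s) of t2.
- t1 (pid=9) has no partner in t2.
- t1 (pid=1) pairs with 6 row(s) of t2.
- t1 (pid=8) has no partner in t2.
- t1 (pid=6) pairs with 2 row(s) of t2.
- 1 t2 row(s) had no t1 match → kept, t1 columns NULL.

(1, 1, Tom, Ivan); (1, 1, Tom, Yara); (1, 1, NULL, Ivan); (1, 1, NULL, Yara); (4, 1, Omar, Ivan); (4, 1, Omar, Yara); (4, 1, Xin, Ivan); (4, 1, Xin, Yara); (7, 1, Eve, Ivan); (7, 1, Eve, Yara); (7, 1, NULL, Ivan); (7, 1, NULL, Yara); (7, 6, Eve, Xin); (7, 6, NULL, Xin); (7, 7, Eve, Quinn); (7, 7, NULL, Quinn); (NULL, NULL, Heidi, NULL)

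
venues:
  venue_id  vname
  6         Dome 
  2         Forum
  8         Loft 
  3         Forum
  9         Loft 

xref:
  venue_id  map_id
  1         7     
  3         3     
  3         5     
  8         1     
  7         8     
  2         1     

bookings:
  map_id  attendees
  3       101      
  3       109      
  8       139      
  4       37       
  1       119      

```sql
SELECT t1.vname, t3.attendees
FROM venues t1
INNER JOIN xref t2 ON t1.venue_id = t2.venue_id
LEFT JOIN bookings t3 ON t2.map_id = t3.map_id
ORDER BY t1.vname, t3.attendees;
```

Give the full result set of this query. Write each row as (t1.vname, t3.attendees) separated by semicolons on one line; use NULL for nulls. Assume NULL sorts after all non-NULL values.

Step 1 — t1 INNER JOIN t2 on venue_id → 4 row(s).
Then LEFT JOIN `bookings t3` on map_id: each of those 4 rows is kept; rows whose t2.map_id has no match in t3 get NULL for t3's columns.

(Forum, 101); (Forum, 109); (Forum, 119); (Forum, NULL); (Loft, 119)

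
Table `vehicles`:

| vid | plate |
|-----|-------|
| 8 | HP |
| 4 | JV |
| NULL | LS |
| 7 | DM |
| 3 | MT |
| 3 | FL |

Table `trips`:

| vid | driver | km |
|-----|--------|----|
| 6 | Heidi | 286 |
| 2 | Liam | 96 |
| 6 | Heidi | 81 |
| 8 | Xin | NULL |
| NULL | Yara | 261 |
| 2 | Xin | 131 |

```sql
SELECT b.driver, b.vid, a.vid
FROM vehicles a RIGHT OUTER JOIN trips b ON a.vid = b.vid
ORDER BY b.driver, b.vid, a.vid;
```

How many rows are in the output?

6

RIGHT JOIN keeps every row from `trips`; unmatched rows get NULL for `vehicles`'s columns.
Matching on a.vid = b.vid. A NULL in a compared column never satisfies the condition.
- a (vid=8) pairs with 1 row(s) of b.
- a (vid=4) has no partner in b.
- a (vid=NULL) has no partner in b.
- a (vid=7) has no partner in b.
- a (vid=3) has no partner in b.
- a (vid=3) has no partner in b.
- plus 5 unmatched b row(s), each kept with NULL a columns.
Total: 1 matched + 5 padded = 6 rows.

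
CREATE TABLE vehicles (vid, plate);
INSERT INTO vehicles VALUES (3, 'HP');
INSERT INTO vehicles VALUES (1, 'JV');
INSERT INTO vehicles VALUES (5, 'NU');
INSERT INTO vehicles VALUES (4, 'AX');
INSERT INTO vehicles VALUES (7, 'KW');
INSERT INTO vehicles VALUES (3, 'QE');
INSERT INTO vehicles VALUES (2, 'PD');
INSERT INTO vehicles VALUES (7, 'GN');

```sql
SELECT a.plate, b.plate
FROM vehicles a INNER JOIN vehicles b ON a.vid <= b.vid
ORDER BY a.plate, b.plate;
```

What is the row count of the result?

INNER JOIN keeps only pairs where the ON condition holds.
Matching on a.vid <= b.vid.
Matched pairs: 38.
Total: 38 rows.

38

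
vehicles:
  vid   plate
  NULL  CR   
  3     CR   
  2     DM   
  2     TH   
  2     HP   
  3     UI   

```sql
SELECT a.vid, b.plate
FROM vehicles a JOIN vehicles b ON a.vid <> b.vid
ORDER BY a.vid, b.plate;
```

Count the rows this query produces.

12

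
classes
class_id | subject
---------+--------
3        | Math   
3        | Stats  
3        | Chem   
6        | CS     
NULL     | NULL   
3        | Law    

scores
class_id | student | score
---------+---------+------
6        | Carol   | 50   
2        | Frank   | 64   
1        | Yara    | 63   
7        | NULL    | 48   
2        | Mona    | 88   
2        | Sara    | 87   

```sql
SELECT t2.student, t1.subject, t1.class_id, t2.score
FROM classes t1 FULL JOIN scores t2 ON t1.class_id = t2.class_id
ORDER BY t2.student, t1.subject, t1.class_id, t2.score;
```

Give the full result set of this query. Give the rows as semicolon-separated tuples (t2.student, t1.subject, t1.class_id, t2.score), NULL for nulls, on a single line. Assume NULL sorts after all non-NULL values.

(Carol, CS, 6, 50); (Frank, NULL, NULL, 64); (Mona, NULL, NULL, 88); (Sara, NULL, NULL, 87); (Yara, NULL, NULL, 63); (NULL, Chem, 3, NULL); (NULL, Law, 3, NULL); (NULL, Math, 3, NULL); (NULL, Stats, 3, NULL); (NULL, NULL, NULL, 48); (NULL, NULL, NULL, NULL)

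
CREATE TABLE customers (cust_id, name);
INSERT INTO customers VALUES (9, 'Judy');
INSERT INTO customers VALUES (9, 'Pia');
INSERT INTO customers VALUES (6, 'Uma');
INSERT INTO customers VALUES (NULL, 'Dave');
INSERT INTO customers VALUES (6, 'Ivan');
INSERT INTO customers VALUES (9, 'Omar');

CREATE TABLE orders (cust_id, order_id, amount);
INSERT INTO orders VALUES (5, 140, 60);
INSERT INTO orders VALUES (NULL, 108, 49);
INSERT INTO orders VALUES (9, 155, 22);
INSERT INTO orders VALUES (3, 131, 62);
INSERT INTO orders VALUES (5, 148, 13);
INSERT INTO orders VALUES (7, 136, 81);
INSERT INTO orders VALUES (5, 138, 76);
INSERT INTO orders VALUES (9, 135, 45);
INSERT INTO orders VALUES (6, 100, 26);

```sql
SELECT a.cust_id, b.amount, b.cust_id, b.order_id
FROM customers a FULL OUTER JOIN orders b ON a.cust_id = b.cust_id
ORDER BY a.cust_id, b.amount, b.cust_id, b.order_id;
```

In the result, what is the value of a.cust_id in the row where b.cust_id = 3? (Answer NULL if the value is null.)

NULL

FULL OUTER JOIN keeps every row from both sides; unmatched rows get NULL for the other side's columns.
Matching on a.cust_id = b.cust_id. A NULL in a compared column never satisfies the condition.
Matched pairs: 8; unmatched a rows kept: 1; unmatched b rows kept: 6.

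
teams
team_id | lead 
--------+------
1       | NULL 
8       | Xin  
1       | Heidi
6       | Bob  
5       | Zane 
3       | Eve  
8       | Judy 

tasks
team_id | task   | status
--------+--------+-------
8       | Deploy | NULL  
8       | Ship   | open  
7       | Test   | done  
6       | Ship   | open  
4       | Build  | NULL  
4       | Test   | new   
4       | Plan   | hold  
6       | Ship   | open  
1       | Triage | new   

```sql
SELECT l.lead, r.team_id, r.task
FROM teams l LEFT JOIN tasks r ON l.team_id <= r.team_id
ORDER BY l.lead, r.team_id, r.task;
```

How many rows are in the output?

40

LEFT JOIN keeps every row from `teams`; unmatched rows get NULL for `tasks`'s columns.
Matching on l.team_id <= r.team_id.
- l row (team_id=1): matches 9 r row(s) → 9 output row(s).
- l row (team_id=8): matches 2 r row(s) → 2 output row(s).
- l row (team_id=1): matches 9 r row(s) → 9 output row(s).
- l row (team_id=6): matches 5 r row(s) → 5 output row(s).
- l row (team_id=5): matches 5 r row(s) → 5 output row(s).
- l row (team_id=3): matches 8 r row(s) → 8 output row(s).
- l row (team_id=8): matches 2 r row(s) → 2 output row(s).
Total: 40 rows.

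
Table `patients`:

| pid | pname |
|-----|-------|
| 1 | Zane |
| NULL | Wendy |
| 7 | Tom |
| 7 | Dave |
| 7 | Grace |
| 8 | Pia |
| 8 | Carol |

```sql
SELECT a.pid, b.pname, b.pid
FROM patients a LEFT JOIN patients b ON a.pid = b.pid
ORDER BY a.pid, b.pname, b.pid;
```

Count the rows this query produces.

LEFT JOIN keeps every row from `patients a`; unmatched rows get NULL for `patients b`'s columns.
Matching on a.pid = b.pid. A NULL in a compared column never satisfies the condition.
- a[0] pid=1 → 1 match(es) in b → 1 row(s).
- a[1] pid=NULL → no match; kept with NULLs on the b side.
- a[2] pid=7 → 3 match(es) in b → 3 row(s).
- a[3] pid=7 → 3 match(es) in b → 3 row(s).
- a[4] pid=7 → 3 match(es) in b → 3 row(s).
- a[5] pid=8 → 2 match(es) in b → 2 row(s).
- a[6] pid=8 → 2 match(es) in b → 2 row(s).
Total: 14 matched + 1 padded = 15 rows.

15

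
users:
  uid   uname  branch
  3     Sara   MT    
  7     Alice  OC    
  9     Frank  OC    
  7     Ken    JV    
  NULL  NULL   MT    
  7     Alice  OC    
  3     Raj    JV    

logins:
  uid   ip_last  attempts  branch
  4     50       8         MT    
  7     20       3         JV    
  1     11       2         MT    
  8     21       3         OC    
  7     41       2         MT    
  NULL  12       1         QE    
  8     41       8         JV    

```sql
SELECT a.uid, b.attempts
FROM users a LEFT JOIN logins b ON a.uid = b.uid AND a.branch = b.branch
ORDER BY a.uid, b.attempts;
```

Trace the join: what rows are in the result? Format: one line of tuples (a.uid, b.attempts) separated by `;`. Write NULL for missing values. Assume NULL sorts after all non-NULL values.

(3, NULL); (3, NULL); (7, 3); (7, NULL); (7, NULL); (9, NULL); (NULL, NULL)

LEFT JOIN keeps every row from `users`; unmatched rows get NULL for `logins`'s columns.
Matching on a.uid = b.uid AND a.branch = b.branch. A NULL in a compared column never satisfies the condition.
- uid=3, branch=MT: no b row matches, row kept with b columns NULL.
- uid=7, branch=OC: no b row matches, row kept with b columns NULL.
- uid=9, branch=OC: no b row matches, row kept with b columns NULL.
- uid=7, branch=JV: 1 matching b row(s), so 1 row(s) emitted.
- uid=NULL, branch=MT: no b row matches, row kept with b columns NULL.
- uid=7, branch=OC: no b row matches, row kept with b columns NULL.
- uid=3, branch=JV: no b row matches, row kept with b columns NULL.
After projecting and ordering:
a.uid | b.attempts
3 | NULL
3 | NULL
7 | 3
7 | NULL
7 | NULL
9 | NULL
NULL | NULL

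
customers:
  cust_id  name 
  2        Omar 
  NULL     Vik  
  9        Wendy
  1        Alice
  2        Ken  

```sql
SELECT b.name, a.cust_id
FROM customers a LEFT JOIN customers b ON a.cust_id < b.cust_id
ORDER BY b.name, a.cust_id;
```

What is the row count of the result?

LEFT JOIN keeps every row from `customers a`; unmatched rows get NULL for `customers b`'s columns.
Matching on a.cust_id < b.cust_id. A NULL in a compared column never satisfies the condition.
- cust_id=2: 1 matching b row(s), so 1 row(s) emitted.
- cust_id=NULL: no b row matches, row kept with b columns NULL.
- cust_id=9: no b row matches, row kept with b columns NULL.
- cust_id=1: 3 matching b row(s), so 3 row(s) emitted.
- cust_id=2: 1 matching b row(s), so 1 row(s) emitted.
Total: 5 matched + 2 padded = 7 rows.

7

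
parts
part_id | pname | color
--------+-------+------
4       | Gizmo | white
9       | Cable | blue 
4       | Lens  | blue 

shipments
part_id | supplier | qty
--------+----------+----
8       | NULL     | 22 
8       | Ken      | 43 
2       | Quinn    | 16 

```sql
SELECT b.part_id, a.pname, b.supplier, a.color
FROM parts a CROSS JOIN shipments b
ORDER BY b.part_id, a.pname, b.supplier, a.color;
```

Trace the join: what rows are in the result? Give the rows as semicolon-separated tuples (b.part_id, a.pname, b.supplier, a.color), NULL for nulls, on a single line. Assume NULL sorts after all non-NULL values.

CROSS JOIN pairs every row of `parts` with every row of `shipments`: 3 × 3 = 9 rows.
After projecting and ordering:
b.part_id | a.pname | b.supplier | a.color
2 | Cable | Quinn | blue
2 | Gizmo | Quinn | white
2 | Lens | Quinn | blue
8 | Cable | Ken | blue
8 | Cable | NULL | blue
8 | Gizmo | Ken | white
8 | Gizmo | NULL | white
8 | Lens | Ken | blue
8 | Lens | NULL | blue

(2, Cable, Quinn, blue); (2, Gizmo, Quinn, white); (2, Lens, Quinn, blue); (8, Cable, Ken, blue); (8, Cable, NULL, blue); (8, Gizmo, Ken, white); (8, Gizmo, NULL, white); (8, Lens, Ken, blue); (8, Lens, NULL, blue)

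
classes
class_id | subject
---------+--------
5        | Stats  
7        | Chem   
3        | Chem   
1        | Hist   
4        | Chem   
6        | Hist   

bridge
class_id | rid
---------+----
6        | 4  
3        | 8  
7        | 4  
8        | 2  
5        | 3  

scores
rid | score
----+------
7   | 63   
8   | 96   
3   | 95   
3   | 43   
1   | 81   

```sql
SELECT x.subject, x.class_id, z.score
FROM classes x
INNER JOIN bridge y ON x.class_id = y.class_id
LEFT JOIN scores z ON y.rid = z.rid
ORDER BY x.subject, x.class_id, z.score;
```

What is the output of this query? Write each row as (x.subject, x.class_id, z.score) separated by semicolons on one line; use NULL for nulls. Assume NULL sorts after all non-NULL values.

(Chem, 3, 96); (Chem, 7, NULL); (Hist, 6, NULL); (Stats, 5, 43); (Stats, 5, 95)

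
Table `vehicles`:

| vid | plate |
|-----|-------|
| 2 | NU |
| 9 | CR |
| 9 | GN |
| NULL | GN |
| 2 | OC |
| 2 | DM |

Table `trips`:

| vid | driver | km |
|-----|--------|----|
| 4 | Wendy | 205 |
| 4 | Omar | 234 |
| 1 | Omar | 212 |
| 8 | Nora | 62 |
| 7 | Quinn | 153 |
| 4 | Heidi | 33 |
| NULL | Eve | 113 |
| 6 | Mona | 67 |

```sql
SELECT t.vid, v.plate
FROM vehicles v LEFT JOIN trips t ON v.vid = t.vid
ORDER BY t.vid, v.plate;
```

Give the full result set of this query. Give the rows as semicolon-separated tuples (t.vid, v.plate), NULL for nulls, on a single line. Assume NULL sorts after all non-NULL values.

LEFT JOIN keeps every row from `vehicles`; unmatched rows get NULL for `trips`'s columns.
Matching on v.vid = t.vid. A NULL in a compared column never satisfies the condition.
Matched pairs: 0; unmatched v rows kept: 6.

(NULL, CR); (NULL, DM); (NULL, GN); (NULL, GN); (NULL, NU); (NULL, OC)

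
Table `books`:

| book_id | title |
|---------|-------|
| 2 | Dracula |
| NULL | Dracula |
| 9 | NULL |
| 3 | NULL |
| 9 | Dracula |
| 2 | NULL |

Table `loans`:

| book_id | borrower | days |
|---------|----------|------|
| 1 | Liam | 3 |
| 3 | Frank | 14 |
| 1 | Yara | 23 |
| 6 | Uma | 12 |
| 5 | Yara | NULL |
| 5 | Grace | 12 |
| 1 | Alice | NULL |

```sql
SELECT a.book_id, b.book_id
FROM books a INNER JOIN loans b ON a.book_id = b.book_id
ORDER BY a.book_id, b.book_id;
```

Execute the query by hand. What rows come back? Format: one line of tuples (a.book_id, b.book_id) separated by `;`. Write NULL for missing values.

INNER JOIN keeps only pairs where the ON condition holds.
Matching on a.book_id = b.book_id. A NULL in a compared column never satisfies the condition.
- book_id=2: no matching b row, dropped.
- book_id=NULL: no matching b row, dropped.
- book_id=9: no matching b row, dropped.
- book_id=3: 1 matching b row(s), so 1 row(s) emitted.
- book_id=9: no matching b row, dropped.
- book_id=2: no matching b row, dropped.
After projecting and ordering:
a.book_id | b.book_id
3 | 3

(3, 3)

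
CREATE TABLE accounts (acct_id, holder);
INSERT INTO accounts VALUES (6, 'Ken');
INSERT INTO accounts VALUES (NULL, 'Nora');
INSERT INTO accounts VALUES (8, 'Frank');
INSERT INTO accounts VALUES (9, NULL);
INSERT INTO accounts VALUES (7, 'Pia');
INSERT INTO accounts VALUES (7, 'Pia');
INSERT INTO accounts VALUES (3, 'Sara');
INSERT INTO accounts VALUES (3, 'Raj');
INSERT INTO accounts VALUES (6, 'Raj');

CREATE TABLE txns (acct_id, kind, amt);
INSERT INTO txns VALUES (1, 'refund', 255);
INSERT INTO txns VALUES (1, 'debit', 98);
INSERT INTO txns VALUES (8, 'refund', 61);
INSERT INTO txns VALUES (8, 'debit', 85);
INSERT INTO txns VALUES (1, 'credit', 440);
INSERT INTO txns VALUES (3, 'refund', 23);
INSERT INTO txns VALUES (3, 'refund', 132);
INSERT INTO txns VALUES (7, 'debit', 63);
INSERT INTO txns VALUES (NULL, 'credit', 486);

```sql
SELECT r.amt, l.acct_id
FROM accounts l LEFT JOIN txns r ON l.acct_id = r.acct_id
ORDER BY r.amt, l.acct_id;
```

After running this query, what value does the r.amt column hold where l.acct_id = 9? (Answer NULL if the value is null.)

LEFT JOIN keeps every row from `accounts`; unmatched rows get NULL for `txns`'s columns.
Matching on l.acct_id = r.acct_id. A NULL in a compared column never satisfies the condition.
Matched pairs: 8; unmatched l rows kept: 4.

NULL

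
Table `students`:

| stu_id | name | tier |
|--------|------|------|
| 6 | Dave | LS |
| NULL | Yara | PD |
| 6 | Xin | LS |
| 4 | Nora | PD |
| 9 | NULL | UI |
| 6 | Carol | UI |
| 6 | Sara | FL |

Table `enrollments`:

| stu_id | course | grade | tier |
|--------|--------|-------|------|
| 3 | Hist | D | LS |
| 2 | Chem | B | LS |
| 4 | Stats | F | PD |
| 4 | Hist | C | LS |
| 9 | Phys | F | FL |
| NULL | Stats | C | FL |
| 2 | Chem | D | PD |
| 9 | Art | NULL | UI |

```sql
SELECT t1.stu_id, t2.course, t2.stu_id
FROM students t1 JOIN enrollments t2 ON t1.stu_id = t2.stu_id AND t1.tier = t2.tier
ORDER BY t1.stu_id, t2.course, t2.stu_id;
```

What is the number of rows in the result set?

2

INNER JOIN keeps only pairs where the ON condition holds.
Matching on t1.stu_id = t2.stu_id AND t1.tier = t2.tier. A NULL in a compared column never satisfies the condition.
- t1 (stu_id=6, tier=LS) has no partner → excluded.
- t1 (stu_id=NULL, tier=PD) has no partner → excluded.
- t1 (stu_id=6, tier=LS) has no partner → excluded.
- t1 (stu_id=4, tier=PD) pairs with 1 row(s) of t2.
- t1 (stu_id=9, tier=UI) pairs with 1 row(s) of t2.
- t1 (stu_id=6, tier=UI) has no partner → excluded.
- t1 (stu_id=6, tier=FL) has no partner → excluded.
Total: 2 rows.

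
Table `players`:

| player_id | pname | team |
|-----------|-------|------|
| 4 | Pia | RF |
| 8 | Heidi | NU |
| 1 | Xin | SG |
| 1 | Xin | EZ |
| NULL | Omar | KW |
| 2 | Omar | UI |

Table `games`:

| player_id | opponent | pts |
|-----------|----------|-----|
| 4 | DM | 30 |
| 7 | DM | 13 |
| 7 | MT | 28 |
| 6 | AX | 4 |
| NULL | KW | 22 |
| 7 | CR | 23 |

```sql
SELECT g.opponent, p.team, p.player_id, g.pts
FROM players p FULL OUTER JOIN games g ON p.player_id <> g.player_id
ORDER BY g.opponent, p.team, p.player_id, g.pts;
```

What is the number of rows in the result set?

26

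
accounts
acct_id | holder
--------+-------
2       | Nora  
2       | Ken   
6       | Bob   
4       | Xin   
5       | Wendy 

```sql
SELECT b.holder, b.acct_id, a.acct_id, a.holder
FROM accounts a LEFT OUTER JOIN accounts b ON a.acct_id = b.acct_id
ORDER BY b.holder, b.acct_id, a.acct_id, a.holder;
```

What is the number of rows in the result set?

7

LEFT JOIN keeps every row from `accounts a`; unmatched rows get NULL for `accounts b`'s columns.
Matching on a.acct_id = b.acct_id.
- a row (acct_id=2): matches 2 b row(s) → 2 output row(s).
- a row (acct_id=2): matches 2 b row(s) → 2 output row(s).
- a row (acct_id=6): matches 1 b row(s) → 1 output row(s).
- a row (acct_id=4): matches 1 b row(s) → 1 output row(s).
- a row (acct_id=5): matches 1 b row(s) → 1 output row(s).
Total: 7 rows.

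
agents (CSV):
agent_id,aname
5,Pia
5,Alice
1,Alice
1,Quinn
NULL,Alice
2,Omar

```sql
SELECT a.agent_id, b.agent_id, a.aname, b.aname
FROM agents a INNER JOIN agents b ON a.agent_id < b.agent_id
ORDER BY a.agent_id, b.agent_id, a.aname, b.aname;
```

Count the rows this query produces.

INNER JOIN keeps only pairs where the ON condition holds.
Matching on a.agent_id < b.agent_id. A NULL in a compared column never satisfies the condition.
- a[0] agent_id=5 → no match; dropped.
- a[1] agent_id=5 → no match; dropped.
- a[2] agent_id=1 → 3 match(es) in b → 3 row(s).
- a[3] agent_id=1 → 3 match(es) in b → 3 row(s).
- a[4] agent_id=NULL → no match; dropped.
- a[5] agent_id=2 → 2 match(es) in b → 2 row(s).
Total: 8 rows.

8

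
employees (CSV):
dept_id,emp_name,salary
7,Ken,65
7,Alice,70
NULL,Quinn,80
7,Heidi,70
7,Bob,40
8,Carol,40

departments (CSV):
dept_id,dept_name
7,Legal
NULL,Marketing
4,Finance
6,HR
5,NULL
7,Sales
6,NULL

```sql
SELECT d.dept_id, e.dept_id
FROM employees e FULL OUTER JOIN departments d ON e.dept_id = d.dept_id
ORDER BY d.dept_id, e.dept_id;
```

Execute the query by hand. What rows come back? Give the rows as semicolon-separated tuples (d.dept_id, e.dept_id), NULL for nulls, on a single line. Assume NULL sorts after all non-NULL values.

FULL OUTER JOIN keeps every row from both sides; unmatched rows get NULL for the other side's columns.
Matching on e.dept_id = d.dept_id. A NULL in a compared column never satisfies the condition.
Matched pairs: 8; unmatched e rows kept: 2; unmatched d rows kept: 5.

(4, NULL); (5, NULL); (6, NULL); (6, NULL); (7, 7); (7, 7); (7, 7); (7, 7); (7, 7); (7, 7); (7, 7); (7, 7); (NULL, 8); (NULL, NULL); (NULL, NULL)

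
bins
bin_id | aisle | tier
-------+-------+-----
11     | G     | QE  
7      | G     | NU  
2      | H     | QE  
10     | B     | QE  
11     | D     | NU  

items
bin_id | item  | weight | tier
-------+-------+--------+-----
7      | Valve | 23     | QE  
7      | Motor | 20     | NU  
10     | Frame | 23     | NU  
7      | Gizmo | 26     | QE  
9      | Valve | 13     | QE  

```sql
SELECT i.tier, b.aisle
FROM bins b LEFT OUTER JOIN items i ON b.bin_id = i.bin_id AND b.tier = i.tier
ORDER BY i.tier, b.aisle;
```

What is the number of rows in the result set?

5

LEFT JOIN keeps every row from `bins`; unmatched rows get NULL for `items`'s columns.
Matching on b.bin_id = i.bin_id AND b.tier = i.tier.
- b (bin_id=11, tier=QE) has no partner → padded with NULL.
- b (bin_id=7, tier=NU) pairs with 1 row(s) of i.
- b (bin_id=2, tier=QE) has no partner → padded with NULL.
- b (bin_id=10, tier=QE) has no partner → padded with NULL.
- b (bin_id=11, tier=NU) has no partner → padded with NULL.
Total: 1 matched + 4 padded = 5 rows.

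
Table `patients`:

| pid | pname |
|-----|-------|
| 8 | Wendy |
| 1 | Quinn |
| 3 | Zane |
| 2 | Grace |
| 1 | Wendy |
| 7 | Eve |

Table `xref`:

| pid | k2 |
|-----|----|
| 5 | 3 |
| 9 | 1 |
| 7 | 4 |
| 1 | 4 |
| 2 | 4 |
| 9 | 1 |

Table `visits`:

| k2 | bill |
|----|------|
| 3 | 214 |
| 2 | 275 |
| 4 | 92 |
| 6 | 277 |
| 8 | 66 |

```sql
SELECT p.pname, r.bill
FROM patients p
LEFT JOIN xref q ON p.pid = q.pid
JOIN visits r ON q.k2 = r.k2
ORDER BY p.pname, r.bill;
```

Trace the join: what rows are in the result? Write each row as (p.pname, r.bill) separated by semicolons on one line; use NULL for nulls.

Step 1 — p LEFT JOIN q on pid → 6 row(s).
Then INNER JOIN `visits r` on k2: keep only rows whose q.k2 appears in r.

(Eve, 92); (Grace, 92); (Quinn, 92); (Wendy, 92)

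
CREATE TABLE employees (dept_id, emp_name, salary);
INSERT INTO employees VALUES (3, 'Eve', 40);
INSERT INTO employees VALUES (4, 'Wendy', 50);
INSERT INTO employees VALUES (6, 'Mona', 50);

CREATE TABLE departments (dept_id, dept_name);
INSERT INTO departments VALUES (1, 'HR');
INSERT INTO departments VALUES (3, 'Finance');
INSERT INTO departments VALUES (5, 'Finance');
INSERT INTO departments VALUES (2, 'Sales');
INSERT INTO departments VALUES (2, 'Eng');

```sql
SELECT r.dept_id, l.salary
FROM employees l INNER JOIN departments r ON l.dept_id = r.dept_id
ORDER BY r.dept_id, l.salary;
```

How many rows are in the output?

INNER JOIN keeps only pairs where the ON condition holds.
Matching on l.dept_id = r.dept_id.
- l row (dept_id=3): matches 1 r row(s) → 1 output row(s).
- l row (dept_id=4): no match → dropped.
- l row (dept_id=6): no match → dropped.
Total: 1 rows.

1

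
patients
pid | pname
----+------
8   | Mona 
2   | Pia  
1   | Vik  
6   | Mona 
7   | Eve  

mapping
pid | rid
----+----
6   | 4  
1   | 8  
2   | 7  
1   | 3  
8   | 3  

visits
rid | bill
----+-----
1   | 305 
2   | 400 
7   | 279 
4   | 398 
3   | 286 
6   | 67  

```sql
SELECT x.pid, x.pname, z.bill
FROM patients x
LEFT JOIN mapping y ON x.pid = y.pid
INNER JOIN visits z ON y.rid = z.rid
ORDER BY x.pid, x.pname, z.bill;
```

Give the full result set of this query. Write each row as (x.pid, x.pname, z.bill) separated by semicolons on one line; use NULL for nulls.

(1, Vik, 286); (2, Pia, 279); (6, Mona, 398); (8, Mona, 286)

Evaluate left to right. First `patients x LEFT JOIN mapping y` on pid: 6 row(s).
Then INNER JOIN `visits z` on rid: keep only rows whose y.rid appears in z.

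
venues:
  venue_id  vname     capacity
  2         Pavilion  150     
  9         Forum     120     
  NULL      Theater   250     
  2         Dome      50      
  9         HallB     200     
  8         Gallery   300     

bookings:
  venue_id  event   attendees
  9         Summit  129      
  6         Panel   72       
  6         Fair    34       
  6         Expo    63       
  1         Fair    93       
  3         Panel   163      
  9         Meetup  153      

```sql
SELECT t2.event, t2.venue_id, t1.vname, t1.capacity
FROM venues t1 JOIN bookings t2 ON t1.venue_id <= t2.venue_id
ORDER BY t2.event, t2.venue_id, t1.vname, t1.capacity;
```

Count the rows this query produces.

18

INNER JOIN keeps only pairs where the ON condition holds.
Matching on t1.venue_id <= t2.venue_id. A NULL in a compared column never satisfies the condition.
- t1 (venue_id=2) pairs with 6 row(s) of t2.
- t1 (venue_id=9) pairs with 2 row(s) of t2.
- t1 (venue_id=NULL) has no partner → excluded.
- t1 (venue_id=2) pairs with 6 row(s) of t2.
- t1 (venue_id=9) pairs with 2 row(s) of t2.
- t1 (venue_id=8) pairs with 2 row(s) of t2.
Total: 18 rows.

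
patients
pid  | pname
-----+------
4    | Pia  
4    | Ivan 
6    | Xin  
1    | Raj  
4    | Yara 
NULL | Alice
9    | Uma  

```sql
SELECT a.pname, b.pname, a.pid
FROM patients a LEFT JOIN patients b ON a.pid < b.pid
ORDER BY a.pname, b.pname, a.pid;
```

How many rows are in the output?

14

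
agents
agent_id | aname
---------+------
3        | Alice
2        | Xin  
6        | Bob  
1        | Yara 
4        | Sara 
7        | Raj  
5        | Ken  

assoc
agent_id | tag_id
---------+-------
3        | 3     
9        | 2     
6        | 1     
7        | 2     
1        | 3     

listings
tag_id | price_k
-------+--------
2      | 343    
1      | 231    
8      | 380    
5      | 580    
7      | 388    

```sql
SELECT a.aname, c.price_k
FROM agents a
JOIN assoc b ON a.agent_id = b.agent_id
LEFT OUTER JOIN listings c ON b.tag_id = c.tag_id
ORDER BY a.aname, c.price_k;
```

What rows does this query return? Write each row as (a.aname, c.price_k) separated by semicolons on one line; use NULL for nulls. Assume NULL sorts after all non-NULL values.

Evaluate left to right. First `agents a INNER JOIN assoc b` on agent_id: 4 row(s).
Then LEFT JOIN `listings c` on tag_id: each of those 4 rows is kept; rows whose b.tag_id has no match in c get NULL for c's columns.

(Alice, NULL); (Bob, 231); (Raj, 343); (Yara, NULL)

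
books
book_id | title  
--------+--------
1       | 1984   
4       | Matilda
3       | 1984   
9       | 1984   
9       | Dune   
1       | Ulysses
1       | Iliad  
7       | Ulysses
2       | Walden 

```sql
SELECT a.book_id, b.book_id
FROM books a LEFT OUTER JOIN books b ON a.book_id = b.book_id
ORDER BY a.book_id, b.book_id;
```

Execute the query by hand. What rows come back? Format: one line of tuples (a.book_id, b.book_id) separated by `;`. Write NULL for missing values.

(1, 1); (1, 1); (1, 1); (1, 1); (1, 1); (1, 1); (1, 1); (1, 1); (1, 1); (2, 2); (3, 3); (4, 4); (7, 7); (9, 9); (9, 9); (9, 9); (9, 9)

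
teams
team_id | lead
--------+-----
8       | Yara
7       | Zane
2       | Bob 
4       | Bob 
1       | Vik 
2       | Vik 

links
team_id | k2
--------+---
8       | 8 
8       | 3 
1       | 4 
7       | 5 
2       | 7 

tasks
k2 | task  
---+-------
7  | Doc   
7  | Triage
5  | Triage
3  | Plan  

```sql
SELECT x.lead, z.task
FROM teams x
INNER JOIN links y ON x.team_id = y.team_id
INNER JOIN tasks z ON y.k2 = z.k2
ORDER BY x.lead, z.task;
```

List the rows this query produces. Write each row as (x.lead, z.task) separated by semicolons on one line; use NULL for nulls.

(Bob, Doc); (Bob, Triage); (Vik, Doc); (Vik, Triage); (Yara, Plan); (Zane, Triage)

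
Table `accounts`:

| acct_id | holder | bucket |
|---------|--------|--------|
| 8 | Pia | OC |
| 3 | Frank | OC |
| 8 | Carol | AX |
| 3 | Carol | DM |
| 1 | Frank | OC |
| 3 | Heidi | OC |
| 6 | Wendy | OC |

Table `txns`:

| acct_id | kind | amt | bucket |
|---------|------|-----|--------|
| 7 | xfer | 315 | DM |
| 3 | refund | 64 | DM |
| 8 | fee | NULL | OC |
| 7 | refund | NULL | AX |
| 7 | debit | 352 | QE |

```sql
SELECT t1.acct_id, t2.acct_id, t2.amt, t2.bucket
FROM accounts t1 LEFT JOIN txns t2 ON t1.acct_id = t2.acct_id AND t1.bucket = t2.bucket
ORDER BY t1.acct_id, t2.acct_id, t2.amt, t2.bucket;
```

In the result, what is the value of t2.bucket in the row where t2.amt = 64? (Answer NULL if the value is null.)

DM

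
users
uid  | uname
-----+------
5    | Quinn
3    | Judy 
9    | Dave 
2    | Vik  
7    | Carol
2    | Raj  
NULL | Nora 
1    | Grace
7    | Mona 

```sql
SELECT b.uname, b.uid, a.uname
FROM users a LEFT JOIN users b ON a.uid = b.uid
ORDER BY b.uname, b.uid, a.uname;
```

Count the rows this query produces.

13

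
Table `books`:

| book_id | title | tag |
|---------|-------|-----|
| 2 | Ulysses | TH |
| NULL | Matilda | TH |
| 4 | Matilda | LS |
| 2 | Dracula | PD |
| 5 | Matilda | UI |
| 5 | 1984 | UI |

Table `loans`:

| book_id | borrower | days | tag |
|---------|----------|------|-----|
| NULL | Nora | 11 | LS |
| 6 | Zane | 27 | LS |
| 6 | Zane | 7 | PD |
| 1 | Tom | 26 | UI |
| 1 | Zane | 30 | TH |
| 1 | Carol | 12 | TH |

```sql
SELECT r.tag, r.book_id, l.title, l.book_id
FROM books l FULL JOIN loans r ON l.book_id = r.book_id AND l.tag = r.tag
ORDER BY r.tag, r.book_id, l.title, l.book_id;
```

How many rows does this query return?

12

FULL OUTER JOIN keeps every row from both sides; unmatched rows get NULL for the other side's columns.
Matching on l.book_id = r.book_id AND l.tag = r.tag. A NULL in a compared column never satisfies the condition.
- book_id=2, tag=TH: no r row matches, row kept with r columns NULL.
- book_id=NULL, tag=TH: no r row matches, row kept with r columns NULL.
- book_id=4, tag=LS: no r row matches, row kept with r columns NULL.
- book_id=2, tag=PD: no r row matches, row kept with r columns NULL.
- book_id=5, tag=UI: no r row matches, row kept with r columns NULL.
- book_id=5, tag=UI: no r row matches, row kept with r columns NULL.
- plus 6 unmatched r row(s), each kept with NULL l columns.
Total: 0 matched + 12 padded = 12 rows.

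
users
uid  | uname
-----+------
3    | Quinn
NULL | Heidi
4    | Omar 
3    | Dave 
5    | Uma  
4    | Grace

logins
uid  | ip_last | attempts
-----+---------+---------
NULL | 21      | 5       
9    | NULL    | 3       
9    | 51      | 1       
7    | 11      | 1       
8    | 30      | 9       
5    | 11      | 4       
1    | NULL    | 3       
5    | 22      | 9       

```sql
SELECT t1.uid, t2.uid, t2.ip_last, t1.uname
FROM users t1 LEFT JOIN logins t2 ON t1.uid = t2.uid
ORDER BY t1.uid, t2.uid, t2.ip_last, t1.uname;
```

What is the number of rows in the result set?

7

LEFT JOIN keeps every row from `users`; unmatched rows get NULL for `logins`'s columns.
Matching on t1.uid = t2.uid. A NULL in a compared column never satisfies the condition.
- t1[0] uid=3 → no match; kept with NULLs on the t2 side.
- t1[1] uid=NULL → no match; kept with NULLs on the t2 side.
- t1[2] uid=4 → no match; kept with NULLs on the t2 side.
- t1[3] uid=3 → no match; kept with NULLs on the t2 side.
- t1[4] uid=5 → 2 match(es) in t2 → 2 row(s).
- t1[5] uid=4 → no match; kept with NULLs on the t2 side.
Total: 2 matched + 5 padded = 7 rows.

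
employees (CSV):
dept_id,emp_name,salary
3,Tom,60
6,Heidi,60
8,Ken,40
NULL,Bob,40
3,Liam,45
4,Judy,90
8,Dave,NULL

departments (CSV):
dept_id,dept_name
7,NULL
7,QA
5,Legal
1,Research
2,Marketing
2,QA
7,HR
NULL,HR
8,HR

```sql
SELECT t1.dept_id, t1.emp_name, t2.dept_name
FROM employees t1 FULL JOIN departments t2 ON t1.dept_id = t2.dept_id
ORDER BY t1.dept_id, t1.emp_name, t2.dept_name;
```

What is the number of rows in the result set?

15

FULL OUTER JOIN keeps every row from both sides; unmatched rows get NULL for the other side's columns.
Matching on t1.dept_id = t2.dept_id. A NULL in a compared column never satisfies the condition.
- t1 (dept_id=3) has no partner → padded with NULL.
- t1 (dept_id=6) has no partner → padded with NULL.
- t1 (dept_id=8) pairs with 1 row(s) of t2.
- t1 (dept_id=NULL) has no partner → padded with NULL.
- t1 (dept_id=3) has no partner → padded with NULL.
- t1 (dept_id=4) has no partner → padded with NULL.
- t1 (dept_id=8) pairs with 1 row(s) of t2.
- plus 8 unmatched t2 row(s), each kept with NULL t1 columns.
Total: 2 matched + 13 padded = 15 rows.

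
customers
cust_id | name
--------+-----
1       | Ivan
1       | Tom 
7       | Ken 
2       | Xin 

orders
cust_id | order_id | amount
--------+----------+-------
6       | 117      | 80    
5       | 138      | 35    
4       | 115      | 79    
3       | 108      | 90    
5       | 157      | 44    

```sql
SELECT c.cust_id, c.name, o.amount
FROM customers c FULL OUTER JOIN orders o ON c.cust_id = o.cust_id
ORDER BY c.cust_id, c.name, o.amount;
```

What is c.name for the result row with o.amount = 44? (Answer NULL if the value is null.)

NULL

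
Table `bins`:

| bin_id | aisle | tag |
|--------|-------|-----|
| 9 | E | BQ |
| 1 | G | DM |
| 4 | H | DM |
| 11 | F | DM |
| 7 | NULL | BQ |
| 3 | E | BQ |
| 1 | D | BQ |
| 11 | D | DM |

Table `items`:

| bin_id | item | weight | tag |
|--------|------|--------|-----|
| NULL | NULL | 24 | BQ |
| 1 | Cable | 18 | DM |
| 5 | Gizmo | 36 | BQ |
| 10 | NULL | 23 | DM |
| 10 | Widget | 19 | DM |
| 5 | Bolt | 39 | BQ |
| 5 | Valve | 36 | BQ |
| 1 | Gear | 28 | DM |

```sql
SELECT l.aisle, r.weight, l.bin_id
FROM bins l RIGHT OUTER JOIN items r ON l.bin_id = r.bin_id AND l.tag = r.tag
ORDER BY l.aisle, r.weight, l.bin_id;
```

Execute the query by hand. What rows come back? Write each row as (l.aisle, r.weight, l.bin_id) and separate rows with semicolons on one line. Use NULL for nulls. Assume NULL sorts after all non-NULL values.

RIGHT JOIN keeps every row from `items`; unmatched rows get NULL for `bins`'s columns.
Matching on l.bin_id = r.bin_id AND l.tag = r.tag. A NULL in a compared column never satisfies the condition.
- l[0] bin_id=9, tag=BQ → no match.
- l[1] bin_id=1, tag=DM → 2 match(es) in r → 2 row(s).
- l[2] bin_id=4, tag=DM → no match.
- l[3] bin_id=11, tag=DM → no match.
- l[4] bin_id=7, tag=BQ → no match.
- l[5] bin_id=3, tag=BQ → no match.
- l[6] bin_id=1, tag=BQ → no match.
- l[7] bin_id=11, tag=DM → no match.
- 6 r row(s) had no l match → kept, l columns NULL.
After projecting and ordering:
l.aisle | r.weight | l.bin_id
G | 18 | 1
G | 28 | 1
NULL | 19 | NULL
NULL | 23 | NULL
NULL | 24 | NULL
NULL | 36 | NULL
NULL | 36 | NULL
NULL | 39 | NULL

(G, 18, 1); (G, 28, 1); (NULL, 19, NULL); (NULL, 23, NULL); (NULL, 24, NULL); (NULL, 36, NULL); (NULL, 36, NULL); (NULL, 39, NULL)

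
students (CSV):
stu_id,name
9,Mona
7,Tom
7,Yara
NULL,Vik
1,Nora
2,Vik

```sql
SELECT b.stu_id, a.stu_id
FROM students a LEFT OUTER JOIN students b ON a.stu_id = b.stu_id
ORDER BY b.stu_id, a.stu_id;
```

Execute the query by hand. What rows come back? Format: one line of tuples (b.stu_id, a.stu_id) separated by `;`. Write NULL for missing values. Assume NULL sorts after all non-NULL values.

(1, 1); (2, 2); (7, 7); (7, 7); (7, 7); (7, 7); (9, 9); (NULL, NULL)

LEFT JOIN keeps every row from `students a`; unmatched rows get NULL for `students b`'s columns.
Matching on a.stu_id = b.stu_id. A NULL in a compared column never satisfies the condition.
- stu_id=9: 1 matching b row(s), so 1 row(s) emitted.
- stu_id=7: 2 matching b row(s), so 2 row(s) emitted.
- stu_id=7: 2 matching b row(s), so 2 row(s) emitted.
- stu_id=NULL: no b row matches, row kept with b columns NULL.
- stu_id=1: 1 matching b row(s), so 1 row(s) emitted.
- stu_id=2: 1 matching b row(s), so 1 row(s) emitted.
After projecting and ordering:
b.stu_id | a.stu_id
1 | 1
2 | 2
7 | 7
7 | 7
7 | 7
7 | 7
9 | 9
NULL | NULL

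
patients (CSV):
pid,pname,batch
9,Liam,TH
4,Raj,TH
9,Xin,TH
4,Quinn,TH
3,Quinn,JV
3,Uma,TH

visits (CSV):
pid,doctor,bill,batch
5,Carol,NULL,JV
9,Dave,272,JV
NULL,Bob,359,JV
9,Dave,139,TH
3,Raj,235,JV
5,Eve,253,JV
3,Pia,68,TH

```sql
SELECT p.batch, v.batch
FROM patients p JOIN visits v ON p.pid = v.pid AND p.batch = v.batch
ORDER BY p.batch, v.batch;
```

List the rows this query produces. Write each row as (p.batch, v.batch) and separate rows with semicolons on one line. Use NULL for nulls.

INNER JOIN keeps only pairs where the ON condition holds.
Matching on p.pid = v.pid AND p.batch = v.batch. A NULL in a compared column never satisfies the condition.
- p[0] pid=9, batch=TH → 1 match(es) in v → 1 row(s).
- p[1] pid=4, batch=TH → no match; dropped.
- p[2] pid=9, batch=TH → 1 match(es) in v → 1 row(s).
- p[3] pid=4, batch=TH → no match; dropped.
- p[4] pid=3, batch=JV → 1 match(es) in v → 1 row(s).
- p[5] pid=3, batch=TH → 1 match(es) in v → 1 row(s).
After projecting and ordering:
p.batch | v.batch
JV | JV
TH | TH
TH | TH
TH | TH

(JV, JV); (TH, TH); (TH, TH); (TH, TH)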